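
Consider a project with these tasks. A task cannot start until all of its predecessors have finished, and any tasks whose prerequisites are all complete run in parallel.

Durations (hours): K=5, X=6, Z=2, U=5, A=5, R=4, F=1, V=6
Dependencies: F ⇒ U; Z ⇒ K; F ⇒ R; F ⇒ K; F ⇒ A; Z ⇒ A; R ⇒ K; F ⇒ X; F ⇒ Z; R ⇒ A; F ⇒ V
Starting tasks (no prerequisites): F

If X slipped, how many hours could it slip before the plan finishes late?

3

Critical path: F→R→K = 1+4+5 = 10, so the finish is 10 hours.
The longest chain containing X totals 7 hours.
Float = 10 − 7 = 3.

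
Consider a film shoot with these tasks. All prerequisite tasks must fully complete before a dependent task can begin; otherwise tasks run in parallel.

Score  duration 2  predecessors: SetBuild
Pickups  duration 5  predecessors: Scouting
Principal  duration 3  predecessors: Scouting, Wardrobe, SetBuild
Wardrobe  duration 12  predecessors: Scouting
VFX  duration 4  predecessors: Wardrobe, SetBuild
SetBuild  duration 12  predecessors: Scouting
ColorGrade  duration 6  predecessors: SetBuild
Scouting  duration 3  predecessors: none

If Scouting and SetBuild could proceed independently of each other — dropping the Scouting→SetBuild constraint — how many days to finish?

19

With the dependency in place, Scouting→SetBuild→ColorGrade = 3+12+6 = 21 sets the finish at 21 days.
Without Scouting→SetBuild, SetBuild's earliest start moves from 3 to 0.
The longest chain is now Scouting→Wardrobe→VFX = 3+12+4 = 19, so the film shoot takes 19 days.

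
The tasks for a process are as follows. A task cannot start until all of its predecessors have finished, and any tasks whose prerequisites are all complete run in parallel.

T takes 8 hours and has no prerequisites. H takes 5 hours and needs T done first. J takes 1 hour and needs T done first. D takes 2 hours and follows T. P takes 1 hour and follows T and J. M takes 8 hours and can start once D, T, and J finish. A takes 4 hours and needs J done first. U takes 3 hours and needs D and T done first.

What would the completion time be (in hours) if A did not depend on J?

18

With the dependency in place, T→D→M = 8+2+8 = 18 sets the finish at 18 hours.
Without J→A, A's earliest start moves from 9 to 0.
New critical path: T→D→M = 8+2+8 = 18 ⇒ 18 hours.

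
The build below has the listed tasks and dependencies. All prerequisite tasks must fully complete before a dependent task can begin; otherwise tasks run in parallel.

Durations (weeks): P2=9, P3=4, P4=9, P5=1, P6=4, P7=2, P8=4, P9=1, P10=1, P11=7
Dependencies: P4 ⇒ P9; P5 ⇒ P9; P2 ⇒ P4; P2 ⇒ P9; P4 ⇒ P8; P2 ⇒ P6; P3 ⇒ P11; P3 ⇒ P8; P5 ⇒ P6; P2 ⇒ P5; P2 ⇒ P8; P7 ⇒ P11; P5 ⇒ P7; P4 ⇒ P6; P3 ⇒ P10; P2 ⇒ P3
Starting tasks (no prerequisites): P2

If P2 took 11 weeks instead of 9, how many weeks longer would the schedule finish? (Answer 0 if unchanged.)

The binding path is P2→P4→P6 = 9+9+4 = 22; finish at 22 weeks.
Since P2 is critical, the +2 change carries straight to that chain (now 24 weeks).
The critical path is still P2→P4→P6; finish is now 24 weeks.
Change in finish: 24 − 22 = +2 weeks.

2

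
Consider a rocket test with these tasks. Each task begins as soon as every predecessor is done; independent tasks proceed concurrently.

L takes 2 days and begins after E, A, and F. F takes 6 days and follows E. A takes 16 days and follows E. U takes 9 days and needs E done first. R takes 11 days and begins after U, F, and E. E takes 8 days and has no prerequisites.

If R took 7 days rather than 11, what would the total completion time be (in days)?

As given, the longest chain is E→U→R = 8+9+11 = 28, so the finish is 28 days.
R is on the critical path; changing it to 7 makes that path 24 days.
Now E→A→L = 8+16+2 = 26 is longest, so the finish becomes 26 days.

26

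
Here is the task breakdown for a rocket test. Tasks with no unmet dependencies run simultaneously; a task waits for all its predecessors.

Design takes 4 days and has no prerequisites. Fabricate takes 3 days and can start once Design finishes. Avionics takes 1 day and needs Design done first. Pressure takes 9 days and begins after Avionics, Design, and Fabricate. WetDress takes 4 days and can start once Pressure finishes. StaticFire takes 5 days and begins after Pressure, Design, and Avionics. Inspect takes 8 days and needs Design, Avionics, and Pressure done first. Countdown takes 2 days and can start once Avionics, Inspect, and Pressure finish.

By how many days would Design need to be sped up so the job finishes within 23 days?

Current finish: 26 days; target: 23.
Design is on every critical path, so each day cut from Design cuts the finish by one (this holds down to a finish of 23).
Need 26 − 23 = 3 days off Design → Design becomes 1 day, finish becomes 23.

3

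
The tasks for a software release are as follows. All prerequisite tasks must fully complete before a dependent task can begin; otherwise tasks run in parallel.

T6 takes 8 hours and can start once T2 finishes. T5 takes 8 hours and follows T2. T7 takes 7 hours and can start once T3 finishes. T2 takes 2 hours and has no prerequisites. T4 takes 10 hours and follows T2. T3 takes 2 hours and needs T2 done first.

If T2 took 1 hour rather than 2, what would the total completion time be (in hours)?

Critical path before the change: T2→T4 = 2+10 = 12 giving 12 hours.
T2 lies on that path, so at 1 hour the path becomes 11 hours.
No other chain overtakes it, so the finish is 11 hours.

11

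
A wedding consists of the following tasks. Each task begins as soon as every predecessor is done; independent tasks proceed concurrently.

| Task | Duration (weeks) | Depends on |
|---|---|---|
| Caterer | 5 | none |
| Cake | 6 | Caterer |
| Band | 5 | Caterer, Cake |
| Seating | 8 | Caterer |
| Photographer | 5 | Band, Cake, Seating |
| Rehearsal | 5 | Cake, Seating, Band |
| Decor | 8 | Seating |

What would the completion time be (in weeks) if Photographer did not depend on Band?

With the dependency in place, Caterer→Cake→Band→Photographer = 5+6+5+5 = 21 sets the finish at 21 weeks.
Without Band→Photographer, Photographer's earliest start moves from 16 to 13.
After: Caterer→Cake→Band→Rehearsal = 5+6+5+5 = 21 → 21 weeks.

21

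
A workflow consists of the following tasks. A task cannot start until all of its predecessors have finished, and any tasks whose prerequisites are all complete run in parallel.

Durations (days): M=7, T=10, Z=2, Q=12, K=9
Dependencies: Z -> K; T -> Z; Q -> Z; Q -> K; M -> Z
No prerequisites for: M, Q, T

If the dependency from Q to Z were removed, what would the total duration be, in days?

Before: longest chain Q→Z→K = 12+2+9 = 23, finish 23.
Without Q→Z, Z's earliest start moves from 12 to 10.
The longest chain is now Q→K = 12+9 = 21, so the job takes 21 days.

21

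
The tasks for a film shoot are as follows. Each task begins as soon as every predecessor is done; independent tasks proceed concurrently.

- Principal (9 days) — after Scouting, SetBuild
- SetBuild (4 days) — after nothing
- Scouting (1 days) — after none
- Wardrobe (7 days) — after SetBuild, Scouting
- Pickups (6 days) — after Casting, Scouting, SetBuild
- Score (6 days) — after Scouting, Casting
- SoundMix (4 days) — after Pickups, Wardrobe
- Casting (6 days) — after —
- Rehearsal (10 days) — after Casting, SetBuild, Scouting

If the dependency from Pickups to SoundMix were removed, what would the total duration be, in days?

Before: longest chain Casting→Rehearsal = 6+10 = 16, finish 16.
Without Pickups→SoundMix, SoundMix's earliest start moves from 12 to 11.
After: Casting→Rehearsal = 6+10 = 16 → 16 days.

16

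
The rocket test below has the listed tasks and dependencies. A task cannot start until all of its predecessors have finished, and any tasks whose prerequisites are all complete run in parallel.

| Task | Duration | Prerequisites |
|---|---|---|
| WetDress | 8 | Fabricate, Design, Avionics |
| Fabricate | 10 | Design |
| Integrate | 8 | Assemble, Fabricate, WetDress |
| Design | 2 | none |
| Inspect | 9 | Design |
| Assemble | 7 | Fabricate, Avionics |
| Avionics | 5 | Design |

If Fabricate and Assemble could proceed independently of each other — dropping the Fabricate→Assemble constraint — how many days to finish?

28

With the dependency in place, Design→Fabricate→WetDress→Integrate = 2+10+8+8 = 28 sets the finish at 28 days.
Without Fabricate→Assemble, Assemble's earliest start moves from 12 to 7.
After: Design→Fabricate→WetDress→Integrate = 2+10+8+8 = 28 → 28 days.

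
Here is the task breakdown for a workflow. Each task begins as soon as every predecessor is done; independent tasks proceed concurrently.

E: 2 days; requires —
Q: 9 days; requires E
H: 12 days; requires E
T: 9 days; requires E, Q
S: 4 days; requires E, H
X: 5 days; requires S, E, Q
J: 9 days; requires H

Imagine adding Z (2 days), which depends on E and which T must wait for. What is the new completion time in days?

Originally the job takes 23 days.
With Z inserted, T now waits for max(E, Q, Z).
New critical path: E→H→S→X = 2+12+4+5 = 23 ⇒ 23 days.

23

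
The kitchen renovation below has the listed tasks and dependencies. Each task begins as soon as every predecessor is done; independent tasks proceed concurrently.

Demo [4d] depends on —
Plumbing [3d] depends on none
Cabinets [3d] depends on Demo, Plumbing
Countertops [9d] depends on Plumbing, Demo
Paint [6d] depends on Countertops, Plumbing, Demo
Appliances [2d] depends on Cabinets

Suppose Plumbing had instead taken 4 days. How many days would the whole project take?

Baseline: Demo→Countertops→Paint = 4+9+6 = 19 → 19 days.
The longest path through Plumbing is only 18 days, so Plumbing has float 1.
No other chain overtakes it, so the finish is 19 days.

19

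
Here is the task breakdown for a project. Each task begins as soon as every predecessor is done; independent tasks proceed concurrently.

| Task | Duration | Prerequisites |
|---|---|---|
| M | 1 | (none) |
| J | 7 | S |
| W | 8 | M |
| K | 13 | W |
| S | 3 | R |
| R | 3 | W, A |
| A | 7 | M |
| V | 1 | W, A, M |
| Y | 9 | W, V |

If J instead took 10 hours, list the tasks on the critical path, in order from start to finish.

Actual critical path: M→W→R→S→J = 1+8+3+3+7 = 22 ⇒ 22 hours.
J is on the critical path; changing it to 10 makes that path 25 hours.
The critical path is still M→W→R→S→J; finish is now 25 hours.

M, W, R, S, J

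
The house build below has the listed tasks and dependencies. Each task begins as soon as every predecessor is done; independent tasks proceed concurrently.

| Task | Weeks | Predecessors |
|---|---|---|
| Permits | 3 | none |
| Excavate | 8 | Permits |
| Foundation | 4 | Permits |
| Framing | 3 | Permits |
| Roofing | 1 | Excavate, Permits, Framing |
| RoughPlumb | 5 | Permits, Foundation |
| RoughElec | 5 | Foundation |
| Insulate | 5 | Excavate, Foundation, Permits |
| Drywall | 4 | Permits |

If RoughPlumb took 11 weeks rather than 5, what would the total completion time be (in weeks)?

18

Actual critical path: Permits→Excavate→Insulate = 3+8+5 = 16 ⇒ 16 weeks.
RoughPlumb is off the critical path — its longest chain is 12 weeks, giving 4 of slack.
Now Permits→Foundation→RoughPlumb = 3+4+11 = 18 is longest, so the finish becomes 18 weeks.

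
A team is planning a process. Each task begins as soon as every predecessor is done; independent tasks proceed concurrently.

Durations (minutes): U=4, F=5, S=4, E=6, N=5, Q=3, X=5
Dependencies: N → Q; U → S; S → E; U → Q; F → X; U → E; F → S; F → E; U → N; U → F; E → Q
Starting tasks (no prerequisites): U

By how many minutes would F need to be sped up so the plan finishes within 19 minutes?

3

Current finish: 22 minutes; target: 19.
F is on every critical path, so each minute cut from F cuts the finish by one (this holds down to a finish of 18).
Need 22 − 19 = 3 minutes off F → F becomes 2 minutes, finish becomes 19.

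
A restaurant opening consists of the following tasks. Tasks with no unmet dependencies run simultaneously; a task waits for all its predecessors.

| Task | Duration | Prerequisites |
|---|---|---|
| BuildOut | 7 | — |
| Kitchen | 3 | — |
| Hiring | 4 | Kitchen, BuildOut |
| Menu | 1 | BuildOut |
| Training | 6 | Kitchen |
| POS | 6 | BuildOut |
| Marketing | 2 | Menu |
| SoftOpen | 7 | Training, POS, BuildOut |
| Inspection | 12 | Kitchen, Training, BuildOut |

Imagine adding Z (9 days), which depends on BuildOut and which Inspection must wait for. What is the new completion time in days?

Originally the job takes 21 days.
With Z inserted, Inspection now waits for max(Kitchen, Training, BuildOut, Z).
New critical path: BuildOut→Z→Inspection = 7+9+12 = 28 ⇒ 28 days.

28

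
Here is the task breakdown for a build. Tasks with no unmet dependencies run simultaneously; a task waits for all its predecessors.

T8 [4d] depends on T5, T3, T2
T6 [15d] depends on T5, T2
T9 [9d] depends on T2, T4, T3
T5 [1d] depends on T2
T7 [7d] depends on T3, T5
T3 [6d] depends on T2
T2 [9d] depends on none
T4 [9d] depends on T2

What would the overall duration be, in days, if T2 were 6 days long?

24

As given, the longest chain is T2→T4→T9 = 9+9+9 = 27, so the finish is 27 days.
T2 lies on that path, so at 6 days the path becomes 24 days.
The critical path is still T2→T4→T9; finish is now 24 days.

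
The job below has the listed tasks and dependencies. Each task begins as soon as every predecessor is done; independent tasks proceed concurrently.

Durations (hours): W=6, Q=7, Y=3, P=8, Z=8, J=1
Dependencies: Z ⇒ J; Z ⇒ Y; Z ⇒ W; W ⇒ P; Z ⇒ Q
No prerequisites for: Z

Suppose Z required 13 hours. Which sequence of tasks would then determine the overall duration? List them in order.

Z, W, P

Critical path before the change: Z→W→P = 8+6+8 = 22 giving 22 hours.
Z lies on that path, so at 13 hours the path becomes 27 hours.
The critical path is still Z→W→P; finish is now 27 hours.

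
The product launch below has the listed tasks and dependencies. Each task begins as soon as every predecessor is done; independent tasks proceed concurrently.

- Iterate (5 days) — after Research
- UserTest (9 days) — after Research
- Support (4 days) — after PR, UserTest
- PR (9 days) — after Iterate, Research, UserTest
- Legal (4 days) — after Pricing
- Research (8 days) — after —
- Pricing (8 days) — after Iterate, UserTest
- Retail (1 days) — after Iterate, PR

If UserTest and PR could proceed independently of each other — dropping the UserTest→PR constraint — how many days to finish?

29

Before: longest chain Research→UserTest→PR→Support = 8+9+9+4 = 30, finish 30.
Without UserTest→PR, PR's earliest start moves from 17 to 13.
New critical path: Research→UserTest→Pricing→Legal = 8+9+8+4 = 29 ⇒ 29 days.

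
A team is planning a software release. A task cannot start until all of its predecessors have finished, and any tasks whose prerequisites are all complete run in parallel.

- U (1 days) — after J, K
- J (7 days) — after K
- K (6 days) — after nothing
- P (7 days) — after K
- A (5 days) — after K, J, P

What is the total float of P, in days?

K→J→A = 6+7+5 = 18 sets the makespan at 18 days.
The longest chain containing P totals 18 days.
So P can slip 13 − 13 = 0 days.

0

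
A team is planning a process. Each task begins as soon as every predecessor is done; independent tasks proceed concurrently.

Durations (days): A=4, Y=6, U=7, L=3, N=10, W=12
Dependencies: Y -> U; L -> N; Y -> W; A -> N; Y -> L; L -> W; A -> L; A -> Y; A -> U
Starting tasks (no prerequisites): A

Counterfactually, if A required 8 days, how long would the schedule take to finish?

29

As given, the longest chain is A→Y→L→W = 4+6+3+12 = 25, so the finish is 25 days.
A lies on that path, so at 8 days the path becomes 29 days.
No other chain overtakes it, so the finish is 29 days.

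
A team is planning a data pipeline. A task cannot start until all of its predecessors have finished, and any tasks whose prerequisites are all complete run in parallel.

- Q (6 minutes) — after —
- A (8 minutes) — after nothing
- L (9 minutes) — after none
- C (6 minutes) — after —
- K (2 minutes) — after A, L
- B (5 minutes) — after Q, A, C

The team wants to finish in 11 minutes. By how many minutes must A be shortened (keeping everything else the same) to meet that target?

Current finish: 13 minutes; target: 11.
A is on every critical path, so each minute cut from A cuts the finish by one (this holds down to a finish of 11).
Need 13 − 11 = 2 minutes off A → A becomes 6 minutes, finish becomes 11.

2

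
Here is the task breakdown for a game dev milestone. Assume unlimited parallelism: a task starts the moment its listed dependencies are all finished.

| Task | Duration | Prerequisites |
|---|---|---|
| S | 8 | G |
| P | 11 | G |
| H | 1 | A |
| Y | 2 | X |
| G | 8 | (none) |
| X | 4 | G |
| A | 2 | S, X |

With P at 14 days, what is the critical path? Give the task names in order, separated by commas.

G, P

The binding path is G→P = 8+11 = 19; finish at 19 days.
P is on the critical path; changing it to 14 makes that path 22 days.
No other chain overtakes it, so the finish is 22 days.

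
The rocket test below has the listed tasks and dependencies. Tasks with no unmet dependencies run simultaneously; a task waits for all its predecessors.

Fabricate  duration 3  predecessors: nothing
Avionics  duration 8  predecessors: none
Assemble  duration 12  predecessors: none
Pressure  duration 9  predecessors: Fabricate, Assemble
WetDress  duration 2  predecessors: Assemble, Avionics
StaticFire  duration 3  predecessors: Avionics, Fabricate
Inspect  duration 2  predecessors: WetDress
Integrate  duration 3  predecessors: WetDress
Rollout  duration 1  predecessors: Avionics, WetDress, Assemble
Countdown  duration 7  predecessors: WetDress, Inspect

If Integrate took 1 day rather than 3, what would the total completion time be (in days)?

23

As given, the longest chain is Assemble→WetDress→Inspect→Countdown = 12+2+2+7 = 23, so the finish is 23 days.
Integrate is off the critical path — its longest chain is 17 days, giving 6 of slack.
The critical path is still Assemble→WetDress→Inspect→Countdown; finish is now 23 days.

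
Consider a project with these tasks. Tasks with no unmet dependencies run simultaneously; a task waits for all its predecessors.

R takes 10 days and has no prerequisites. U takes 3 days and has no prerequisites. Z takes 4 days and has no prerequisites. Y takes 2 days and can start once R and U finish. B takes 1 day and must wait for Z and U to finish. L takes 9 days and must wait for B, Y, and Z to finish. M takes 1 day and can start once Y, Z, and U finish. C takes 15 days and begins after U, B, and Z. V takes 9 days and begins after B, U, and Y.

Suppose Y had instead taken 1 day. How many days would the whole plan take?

20

Actual critical path: R→Y→L = 10+2+9 = 21 ⇒ 21 days.
Y lies on that path, so at 1 day the path becomes 20 days.
The critical path is still R→Y→L; finish is now 20 days.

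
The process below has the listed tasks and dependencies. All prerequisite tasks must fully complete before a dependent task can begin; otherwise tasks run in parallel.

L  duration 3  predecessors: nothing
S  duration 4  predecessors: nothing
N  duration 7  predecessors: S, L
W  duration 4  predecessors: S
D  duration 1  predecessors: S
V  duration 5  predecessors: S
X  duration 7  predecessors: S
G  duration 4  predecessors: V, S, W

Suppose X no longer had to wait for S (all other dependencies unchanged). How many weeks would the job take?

Original critical path: S→V→G = 4+5+4 = 13 ⇒ 13 weeks.
Without S→X, X's earliest start moves from 4 to 0.
The longest chain is now S→V→G = 4+5+4 = 13, so the job takes 13 weeks.

13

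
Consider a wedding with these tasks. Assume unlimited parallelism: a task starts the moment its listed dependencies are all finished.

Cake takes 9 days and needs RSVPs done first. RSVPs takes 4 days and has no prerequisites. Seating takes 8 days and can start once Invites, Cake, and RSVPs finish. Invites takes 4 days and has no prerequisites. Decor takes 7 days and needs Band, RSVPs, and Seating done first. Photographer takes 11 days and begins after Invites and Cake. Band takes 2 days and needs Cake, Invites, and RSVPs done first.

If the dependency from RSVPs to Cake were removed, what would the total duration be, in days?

Original critical path: RSVPs→Cake→Seating→Decor = 4+9+8+7 = 28 ⇒ 28 days.
Without RSVPs→Cake, Cake's earliest start moves from 4 to 0.
After: Cake→Seating→Decor = 9+8+7 = 24 → 24 days.

24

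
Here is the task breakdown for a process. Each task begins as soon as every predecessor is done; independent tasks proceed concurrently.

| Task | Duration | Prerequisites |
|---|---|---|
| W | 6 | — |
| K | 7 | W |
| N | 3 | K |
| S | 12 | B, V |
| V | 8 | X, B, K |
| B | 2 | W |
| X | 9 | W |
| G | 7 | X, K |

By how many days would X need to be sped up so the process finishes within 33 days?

Current finish: 35 days; target: 33.
X is on every critical path, so each day cut from X cuts the finish by one (this holds down to a finish of 33).
Need 35 − 33 = 2 days off X → X becomes 7 days, finish becomes 33.

2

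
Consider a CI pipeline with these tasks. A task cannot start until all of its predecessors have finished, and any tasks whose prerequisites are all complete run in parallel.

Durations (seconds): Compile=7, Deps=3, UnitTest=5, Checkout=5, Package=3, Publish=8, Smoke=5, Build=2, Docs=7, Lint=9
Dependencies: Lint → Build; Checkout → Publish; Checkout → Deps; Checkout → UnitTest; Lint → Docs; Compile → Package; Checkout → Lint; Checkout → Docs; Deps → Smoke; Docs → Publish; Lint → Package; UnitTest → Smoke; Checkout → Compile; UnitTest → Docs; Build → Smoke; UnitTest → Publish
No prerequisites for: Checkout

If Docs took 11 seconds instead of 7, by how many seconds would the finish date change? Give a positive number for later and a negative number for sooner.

4

Actual critical path: Checkout→Lint→Docs→Publish = 5+9+7+8 = 29 ⇒ 29 seconds.
Since Docs is critical, the +4 change carries straight to that chain (now 33 seconds).
The critical path is still Checkout→Lint→Docs→Publish; finish is now 33 seconds.
Change in finish: 33 − 29 = +4 seconds.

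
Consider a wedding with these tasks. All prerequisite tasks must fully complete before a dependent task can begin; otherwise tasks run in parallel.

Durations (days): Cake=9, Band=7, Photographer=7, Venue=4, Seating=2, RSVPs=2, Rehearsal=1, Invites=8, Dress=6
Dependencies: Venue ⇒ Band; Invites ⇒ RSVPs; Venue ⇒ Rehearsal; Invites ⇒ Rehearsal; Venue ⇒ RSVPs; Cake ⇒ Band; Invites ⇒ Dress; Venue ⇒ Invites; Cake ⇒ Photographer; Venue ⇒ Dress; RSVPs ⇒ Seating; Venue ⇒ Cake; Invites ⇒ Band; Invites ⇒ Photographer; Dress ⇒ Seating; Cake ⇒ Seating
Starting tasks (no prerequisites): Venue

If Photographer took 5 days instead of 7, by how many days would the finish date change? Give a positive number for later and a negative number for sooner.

0

Baseline: Venue→Cake→Photographer = 4+9+7 = 20 → 20 days.
Photographer is on the critical path; changing it to 5 makes that path 18 days.
Now Venue→Invites→Dress→Seating = 4+8+6+2 = 20 is longest, so the finish becomes 20 days.
Change in finish: 20 − 20 = +0 days.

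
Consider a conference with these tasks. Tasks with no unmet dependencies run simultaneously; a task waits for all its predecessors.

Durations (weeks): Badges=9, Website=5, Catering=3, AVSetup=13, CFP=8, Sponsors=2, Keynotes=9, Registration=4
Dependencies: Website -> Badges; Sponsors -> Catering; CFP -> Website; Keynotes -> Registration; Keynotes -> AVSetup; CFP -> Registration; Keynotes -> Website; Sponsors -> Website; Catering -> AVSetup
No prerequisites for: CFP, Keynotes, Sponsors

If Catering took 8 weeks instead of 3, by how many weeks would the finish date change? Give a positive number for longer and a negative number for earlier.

0

Baseline: Keynotes→Website→Badges = 9+5+9 = 23 → 23 weeks.
The longest path through Catering is only 18 weeks, so Catering has float 5.
That remains the longest chain; total 23 weeks.
Change in finish: 23 − 23 = +0 weeks.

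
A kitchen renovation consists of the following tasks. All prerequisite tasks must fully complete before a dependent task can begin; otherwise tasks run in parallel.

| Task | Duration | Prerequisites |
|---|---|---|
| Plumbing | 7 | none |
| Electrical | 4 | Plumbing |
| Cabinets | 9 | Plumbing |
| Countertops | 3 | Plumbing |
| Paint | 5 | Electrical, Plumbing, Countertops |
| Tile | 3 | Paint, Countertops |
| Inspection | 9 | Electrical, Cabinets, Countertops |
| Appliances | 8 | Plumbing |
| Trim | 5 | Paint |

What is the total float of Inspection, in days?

The longest chain is Plumbing→Cabinets→Inspection = 7+9+9 = 25; overall finish 25 days.
Inspection finishes as early as 25 and must finish by 25.
Float = 25 − 25 = 0.

0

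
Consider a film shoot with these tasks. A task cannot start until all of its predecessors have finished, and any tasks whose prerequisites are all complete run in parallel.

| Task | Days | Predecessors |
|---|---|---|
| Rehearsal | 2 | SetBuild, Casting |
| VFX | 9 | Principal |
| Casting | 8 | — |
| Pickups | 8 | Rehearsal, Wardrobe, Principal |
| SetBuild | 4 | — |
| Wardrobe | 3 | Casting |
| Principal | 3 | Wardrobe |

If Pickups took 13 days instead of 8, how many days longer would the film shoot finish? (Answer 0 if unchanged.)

4

Critical path before the change: Casting→Wardrobe→Principal→VFX = 8+3+3+9 = 23 giving 23 days.
Pickups has 1 day of float (longest path through it is 22).
The binding chain switches to Casting→Wardrobe→Principal→Pickups = 8+3+3+13 = 27; finish 27 days.
Change in finish: 27 − 23 = +4 days.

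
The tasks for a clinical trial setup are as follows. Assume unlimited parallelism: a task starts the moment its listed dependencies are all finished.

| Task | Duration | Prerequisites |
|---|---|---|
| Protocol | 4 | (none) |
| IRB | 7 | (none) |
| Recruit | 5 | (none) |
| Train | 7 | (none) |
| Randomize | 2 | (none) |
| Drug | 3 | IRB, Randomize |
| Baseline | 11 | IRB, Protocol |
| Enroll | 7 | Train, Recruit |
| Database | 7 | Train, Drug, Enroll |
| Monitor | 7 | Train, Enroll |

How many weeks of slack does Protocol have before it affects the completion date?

Critical path: Train→Enroll→Database = 7+7+7 = 21, so the finish is 21 weeks.
The longest chain containing Protocol totals 15 weeks.
Float = 21 − 15 = 6.

6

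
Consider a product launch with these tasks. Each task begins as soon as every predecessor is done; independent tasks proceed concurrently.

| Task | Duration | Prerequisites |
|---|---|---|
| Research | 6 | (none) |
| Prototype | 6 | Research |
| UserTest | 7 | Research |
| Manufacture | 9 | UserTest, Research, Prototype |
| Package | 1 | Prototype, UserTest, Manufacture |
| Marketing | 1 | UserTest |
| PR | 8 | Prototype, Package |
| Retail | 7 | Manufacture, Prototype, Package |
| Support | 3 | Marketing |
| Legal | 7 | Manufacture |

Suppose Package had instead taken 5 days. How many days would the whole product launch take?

35

As given, the longest chain is Research→UserTest→Manufacture→Package→PR = 6+7+9+1+8 = 31, so the finish is 31 days.
Since Package is critical, the +4 change carries straight to that chain (now 35 days).
That remains the longest chain; total 35 days.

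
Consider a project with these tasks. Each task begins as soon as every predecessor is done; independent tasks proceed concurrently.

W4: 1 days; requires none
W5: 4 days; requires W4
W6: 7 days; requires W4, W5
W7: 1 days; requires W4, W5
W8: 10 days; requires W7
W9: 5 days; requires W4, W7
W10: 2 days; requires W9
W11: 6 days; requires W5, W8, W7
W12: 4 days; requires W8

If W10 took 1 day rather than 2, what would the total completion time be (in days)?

The binding path is W4→W5→W7→W8→W11 = 1+4+1+10+6 = 22; finish at 22 days.
W10 is off the critical path — its longest chain is 13 days, giving 9 of slack.
The critical path is still W4→W5→W7→W8→W11; finish is now 22 days.

22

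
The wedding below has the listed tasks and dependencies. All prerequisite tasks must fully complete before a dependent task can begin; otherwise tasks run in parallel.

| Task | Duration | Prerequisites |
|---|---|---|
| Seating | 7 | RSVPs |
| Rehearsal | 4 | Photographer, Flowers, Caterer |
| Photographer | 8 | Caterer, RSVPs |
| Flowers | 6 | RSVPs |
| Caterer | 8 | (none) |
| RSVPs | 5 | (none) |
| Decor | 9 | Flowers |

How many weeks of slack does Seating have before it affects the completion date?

8

Critical path: Caterer→Photographer→Rehearsal = 8+8+4 = 20, so the finish is 20 weeks.
The longest chain containing Seating totals 12 weeks.
Float = 20 − 12 = 8.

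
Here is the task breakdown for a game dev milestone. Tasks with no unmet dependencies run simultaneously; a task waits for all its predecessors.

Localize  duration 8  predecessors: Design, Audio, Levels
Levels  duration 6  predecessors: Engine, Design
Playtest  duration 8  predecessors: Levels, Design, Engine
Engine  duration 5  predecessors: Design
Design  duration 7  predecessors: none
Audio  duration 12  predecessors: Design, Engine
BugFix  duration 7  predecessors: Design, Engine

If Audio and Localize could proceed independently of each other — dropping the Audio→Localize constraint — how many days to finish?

Before: longest chain Design→Engine→Audio→Localize = 7+5+12+8 = 32, finish 32.
Without Audio→Localize, Localize's earliest start moves from 24 to 18.
The longest chain is now Design→Engine→Levels→Playtest = 7+5+6+8 = 26, so the job takes 26 days.

26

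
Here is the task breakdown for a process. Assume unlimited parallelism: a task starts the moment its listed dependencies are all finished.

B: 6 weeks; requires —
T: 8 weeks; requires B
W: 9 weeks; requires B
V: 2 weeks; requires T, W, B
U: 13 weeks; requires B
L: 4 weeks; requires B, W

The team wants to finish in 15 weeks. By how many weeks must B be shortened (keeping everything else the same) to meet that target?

4

Current finish: 19 weeks; target: 15.
B is on every critical path, so each week cut from B cuts the finish by one (this holds down to a finish of 14).
Need 19 − 15 = 4 weeks off B → B becomes 2 weeks, finish becomes 15.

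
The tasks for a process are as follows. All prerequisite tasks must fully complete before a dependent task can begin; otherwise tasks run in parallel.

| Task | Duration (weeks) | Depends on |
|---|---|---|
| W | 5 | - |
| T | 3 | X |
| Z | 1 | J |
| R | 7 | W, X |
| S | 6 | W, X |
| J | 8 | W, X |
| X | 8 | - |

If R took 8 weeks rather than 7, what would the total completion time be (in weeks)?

Actual critical path: X→J→Z = 8+8+1 = 17 ⇒ 17 weeks.
R is off the critical path — its longest chain is 15 weeks, giving 2 of slack.
No other chain overtakes it, so the finish is 17 weeks.

17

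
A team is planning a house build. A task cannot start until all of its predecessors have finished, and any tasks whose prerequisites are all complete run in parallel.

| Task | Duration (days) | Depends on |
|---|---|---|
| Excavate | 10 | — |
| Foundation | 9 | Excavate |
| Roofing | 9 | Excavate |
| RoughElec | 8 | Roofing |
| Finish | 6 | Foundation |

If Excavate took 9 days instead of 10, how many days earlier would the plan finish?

1

Actual critical path: Excavate→Roofing→RoughElec = 10+9+8 = 27 ⇒ 27 days.
Since Excavate is critical, the -1 change carries straight to that chain (now 26 days).
That remains the longest chain; total 26 days.
Change in finish: 26 − 27 = -1 days.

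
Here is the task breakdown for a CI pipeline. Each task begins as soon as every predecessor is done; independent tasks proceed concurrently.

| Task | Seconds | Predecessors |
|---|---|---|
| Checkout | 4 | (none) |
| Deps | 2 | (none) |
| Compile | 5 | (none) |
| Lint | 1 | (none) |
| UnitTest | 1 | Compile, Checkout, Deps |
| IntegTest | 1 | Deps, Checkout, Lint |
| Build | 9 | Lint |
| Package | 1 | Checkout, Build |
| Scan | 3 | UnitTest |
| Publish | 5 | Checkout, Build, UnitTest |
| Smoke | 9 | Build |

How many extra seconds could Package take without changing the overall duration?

The longest chain is Lint→Build→Smoke = 1+9+9 = 19; overall finish 19 seconds.
The longest chain containing Package totals 11 seconds.
Slack of Package = 18 − 10 = 8 seconds.

8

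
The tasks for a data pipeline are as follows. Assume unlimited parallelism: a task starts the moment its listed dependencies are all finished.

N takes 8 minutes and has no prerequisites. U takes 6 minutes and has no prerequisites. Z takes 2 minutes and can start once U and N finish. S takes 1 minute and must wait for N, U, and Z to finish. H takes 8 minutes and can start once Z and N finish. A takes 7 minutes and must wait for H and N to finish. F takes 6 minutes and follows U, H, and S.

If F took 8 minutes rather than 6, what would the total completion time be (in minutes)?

26

As given, the longest chain is N→Z→H→A = 8+2+8+7 = 25, so the finish is 25 minutes.
F is off the critical path — its longest chain is 24 minutes, giving 1 of slack.
Now N→Z→H→F = 8+2+8+8 = 26 is longest, so the finish becomes 26 minutes.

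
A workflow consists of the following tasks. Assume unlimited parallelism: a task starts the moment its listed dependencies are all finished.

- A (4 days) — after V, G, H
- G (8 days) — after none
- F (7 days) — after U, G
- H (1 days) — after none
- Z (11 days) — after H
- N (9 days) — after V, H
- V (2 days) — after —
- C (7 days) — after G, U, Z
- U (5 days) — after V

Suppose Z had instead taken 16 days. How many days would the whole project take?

24

The binding path is H→Z→C = 1+11+7 = 19; finish at 19 days.
Since Z is critical, the +5 change carries straight to that chain (now 24 days).
That remains the longest chain; total 24 days.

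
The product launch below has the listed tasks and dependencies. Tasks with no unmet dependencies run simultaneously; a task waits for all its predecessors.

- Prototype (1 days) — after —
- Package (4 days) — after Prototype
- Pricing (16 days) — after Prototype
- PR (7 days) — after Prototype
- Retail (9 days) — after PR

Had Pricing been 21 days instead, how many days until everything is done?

Baseline: Prototype→Pricing = 1+16 = 17 → 17 days.
Pricing is on the critical path; changing it to 21 makes that path 22 days.
No other chain overtakes it, so the finish is 22 days.

22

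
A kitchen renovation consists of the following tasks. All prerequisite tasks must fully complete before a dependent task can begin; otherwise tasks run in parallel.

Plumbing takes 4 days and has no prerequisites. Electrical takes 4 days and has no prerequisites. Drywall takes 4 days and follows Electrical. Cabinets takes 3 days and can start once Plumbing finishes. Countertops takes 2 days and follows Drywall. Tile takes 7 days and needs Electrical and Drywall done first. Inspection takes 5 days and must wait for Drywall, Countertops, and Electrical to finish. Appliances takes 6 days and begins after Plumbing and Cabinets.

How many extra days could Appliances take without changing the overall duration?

2

The longest chain is Electrical→Drywall→Countertops→Inspection = 4+4+2+5 = 15; overall finish 15 days.
Appliances finishes as early as 13 and must finish by 15.
Slack of Appliances = 9 − 7 = 2 days.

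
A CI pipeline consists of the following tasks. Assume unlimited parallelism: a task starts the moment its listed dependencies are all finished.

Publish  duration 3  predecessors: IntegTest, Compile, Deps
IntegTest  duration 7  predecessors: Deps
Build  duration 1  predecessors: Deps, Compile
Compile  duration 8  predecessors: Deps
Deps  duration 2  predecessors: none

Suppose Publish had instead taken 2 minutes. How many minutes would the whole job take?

12

The binding path is Deps→Compile→Publish = 2+8+3 = 13; finish at 13 minutes.
Publish lies on that path, so at 2 minutes the path becomes 12 minutes.
No other chain overtakes it, so the finish is 12 minutes.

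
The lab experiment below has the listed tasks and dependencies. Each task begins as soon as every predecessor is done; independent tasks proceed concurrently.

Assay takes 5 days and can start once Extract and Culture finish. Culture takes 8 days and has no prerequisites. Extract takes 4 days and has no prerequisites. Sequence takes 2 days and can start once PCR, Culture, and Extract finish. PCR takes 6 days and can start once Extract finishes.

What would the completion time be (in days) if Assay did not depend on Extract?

Original critical path: Culture→Assay = 8+5 = 13 ⇒ 13 days.
Dropping Extract→Assay doesn't change Assay's earliest start (8); another predecessor still binds.
The longest chain is now Culture→Assay = 8+5 = 13, so the job takes 13 days.

13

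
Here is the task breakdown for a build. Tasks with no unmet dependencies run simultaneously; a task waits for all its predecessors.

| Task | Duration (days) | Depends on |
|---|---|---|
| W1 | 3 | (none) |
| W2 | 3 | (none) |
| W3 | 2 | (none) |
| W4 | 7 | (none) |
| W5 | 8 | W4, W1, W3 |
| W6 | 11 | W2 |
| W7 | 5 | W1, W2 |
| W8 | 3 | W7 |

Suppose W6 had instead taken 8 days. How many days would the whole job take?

Baseline: W4→W5 = 7+8 = 15 → 15 days.
The longest path through W6 is only 14 days, so W6 has float 1.
The critical path is still W4→W5; finish is now 15 days.

15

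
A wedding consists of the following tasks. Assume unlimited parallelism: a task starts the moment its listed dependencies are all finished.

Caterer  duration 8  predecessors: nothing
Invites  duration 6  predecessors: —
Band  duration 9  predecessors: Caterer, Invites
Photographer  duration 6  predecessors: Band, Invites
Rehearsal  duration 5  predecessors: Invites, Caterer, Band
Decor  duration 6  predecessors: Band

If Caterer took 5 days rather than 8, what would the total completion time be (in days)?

21

Actual critical path: Caterer→Band→Photographer = 8+9+6 = 23 ⇒ 23 days.
Caterer is on the critical path; changing it to 5 makes that path 20 days.
The binding chain switches to Invites→Band→Photographer = 6+9+6 = 21; finish 21 days.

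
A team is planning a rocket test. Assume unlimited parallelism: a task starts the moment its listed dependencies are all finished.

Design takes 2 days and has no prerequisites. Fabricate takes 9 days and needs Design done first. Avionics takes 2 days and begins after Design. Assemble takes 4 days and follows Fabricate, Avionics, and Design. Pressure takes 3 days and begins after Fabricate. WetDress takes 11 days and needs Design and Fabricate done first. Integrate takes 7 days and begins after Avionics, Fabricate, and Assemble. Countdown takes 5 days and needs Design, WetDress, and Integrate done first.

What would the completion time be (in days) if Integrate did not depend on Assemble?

27

With the dependency in place, Design→Fabricate→Assemble→Integrate→Countdown = 2+9+4+7+5 = 27 sets the finish at 27 days.
Without Assemble→Integrate, Integrate's earliest start moves from 15 to 11.
After: Design→Fabricate→WetDress→Countdown = 2+9+11+5 = 27 → 27 days.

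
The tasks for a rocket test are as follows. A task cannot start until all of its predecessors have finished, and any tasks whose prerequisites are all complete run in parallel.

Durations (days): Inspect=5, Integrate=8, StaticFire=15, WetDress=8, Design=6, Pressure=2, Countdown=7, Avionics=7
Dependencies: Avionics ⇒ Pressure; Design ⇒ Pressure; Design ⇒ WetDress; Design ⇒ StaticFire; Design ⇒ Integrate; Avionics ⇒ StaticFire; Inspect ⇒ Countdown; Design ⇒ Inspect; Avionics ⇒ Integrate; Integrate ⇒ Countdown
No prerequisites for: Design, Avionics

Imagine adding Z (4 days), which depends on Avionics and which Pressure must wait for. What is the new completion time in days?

22

Originally the schedule takes 22 days.
With Z inserted, Pressure now waits for max(Avionics, Design, Z).
New critical path: Avionics→StaticFire = 7+15 = 22 ⇒ 22 days.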